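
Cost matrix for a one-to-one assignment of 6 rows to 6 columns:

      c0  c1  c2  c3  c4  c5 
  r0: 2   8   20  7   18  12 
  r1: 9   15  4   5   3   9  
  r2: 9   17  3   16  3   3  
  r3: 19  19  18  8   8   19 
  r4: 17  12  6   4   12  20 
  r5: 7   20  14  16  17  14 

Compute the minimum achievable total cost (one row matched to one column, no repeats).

optimal assignment: row0→col1 (cost 8), row1→col2 (cost 4), row2→col5 (cost 3), row3→col4 (cost 8), row4→col3 (cost 4), row5→col0 (cost 7)
total = 8 + 4 + 3 + 8 + 4 + 7 = 34

Minimum assignment cost: 34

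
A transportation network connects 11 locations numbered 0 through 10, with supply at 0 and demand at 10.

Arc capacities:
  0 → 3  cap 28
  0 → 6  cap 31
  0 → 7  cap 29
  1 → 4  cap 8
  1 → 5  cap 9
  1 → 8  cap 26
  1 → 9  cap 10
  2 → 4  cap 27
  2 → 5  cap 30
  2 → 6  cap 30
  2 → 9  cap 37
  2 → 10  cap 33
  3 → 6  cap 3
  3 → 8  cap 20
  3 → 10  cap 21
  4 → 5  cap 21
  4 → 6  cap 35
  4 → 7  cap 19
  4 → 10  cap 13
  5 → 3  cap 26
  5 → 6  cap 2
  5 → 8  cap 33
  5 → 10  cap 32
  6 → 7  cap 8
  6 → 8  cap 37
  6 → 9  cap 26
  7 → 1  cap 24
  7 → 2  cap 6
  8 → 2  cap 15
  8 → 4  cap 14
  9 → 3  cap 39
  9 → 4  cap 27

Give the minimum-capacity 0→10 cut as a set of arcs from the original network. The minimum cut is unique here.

Min-cut arcs: {(1,5), (3,10), (4,5), (4,10), (7,2), (8,2)} (total capacity 85)

augment #1: 0→3→10 push 21
augment #2: 0→7→2→10 push 6
augment #3: 0→3→8→2→10 push 7
augment #4: 0→6→8→2→10 push 8
augment #5: 0→6→8→4→10 push 13
augment #6: 0→7→1→5→10 push 9
augment #7: 0→6→8→4→5→10 push 1
augment #8: 0→6→9→4→5→10 push 9
augment #9: 0→7→1→4→5→10 push 8
augment #10: 0→7→1→9→4→5→10 push 3
max flow = 85; residual-reachable set from 0 gives S-side
cut edges (S→T): {(1,5), (3,10), (4,5), (4,10), (7,2), (8,2)} total cap 85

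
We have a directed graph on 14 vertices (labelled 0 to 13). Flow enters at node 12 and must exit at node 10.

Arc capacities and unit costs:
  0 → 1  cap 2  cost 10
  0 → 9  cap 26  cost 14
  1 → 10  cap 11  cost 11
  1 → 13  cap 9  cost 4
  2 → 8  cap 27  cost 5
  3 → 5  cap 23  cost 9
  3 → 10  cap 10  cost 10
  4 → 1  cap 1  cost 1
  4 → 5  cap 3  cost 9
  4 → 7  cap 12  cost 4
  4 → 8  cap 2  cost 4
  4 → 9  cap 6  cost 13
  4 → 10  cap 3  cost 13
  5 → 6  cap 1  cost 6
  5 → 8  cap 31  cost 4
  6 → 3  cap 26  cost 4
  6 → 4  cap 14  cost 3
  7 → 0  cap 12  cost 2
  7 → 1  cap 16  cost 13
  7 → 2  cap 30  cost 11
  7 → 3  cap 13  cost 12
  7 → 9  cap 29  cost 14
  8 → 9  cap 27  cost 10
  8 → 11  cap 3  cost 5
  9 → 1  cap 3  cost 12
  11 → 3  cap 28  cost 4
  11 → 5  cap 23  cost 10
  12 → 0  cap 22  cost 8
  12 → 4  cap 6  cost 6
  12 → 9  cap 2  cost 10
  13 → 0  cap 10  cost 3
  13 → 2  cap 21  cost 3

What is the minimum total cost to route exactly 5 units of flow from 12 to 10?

Minimum cost for 5 units: 104

shortest-cost path #1: 12→4→1→10 push 1 @ unit cost 18 (adds 18)
shortest-cost path #2: 12→4→10 push 3 @ unit cost 19 (adds 57)
shortest-cost path #3: 12→0→1→10 push 1 @ unit cost 29 (adds 29)
total cost = 104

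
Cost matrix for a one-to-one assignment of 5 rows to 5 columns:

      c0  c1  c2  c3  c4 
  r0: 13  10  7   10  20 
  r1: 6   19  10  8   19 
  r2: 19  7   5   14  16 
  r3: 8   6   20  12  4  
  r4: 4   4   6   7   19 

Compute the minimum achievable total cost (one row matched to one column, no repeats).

Minimum assignment cost: 29

optimal assignment: row0→col3 (cost 10), row1→col0 (cost 6), row2→col2 (cost 5), row3→col4 (cost 4), row4→col1 (cost 4)
total = 10 + 6 + 5 + 4 + 4 = 29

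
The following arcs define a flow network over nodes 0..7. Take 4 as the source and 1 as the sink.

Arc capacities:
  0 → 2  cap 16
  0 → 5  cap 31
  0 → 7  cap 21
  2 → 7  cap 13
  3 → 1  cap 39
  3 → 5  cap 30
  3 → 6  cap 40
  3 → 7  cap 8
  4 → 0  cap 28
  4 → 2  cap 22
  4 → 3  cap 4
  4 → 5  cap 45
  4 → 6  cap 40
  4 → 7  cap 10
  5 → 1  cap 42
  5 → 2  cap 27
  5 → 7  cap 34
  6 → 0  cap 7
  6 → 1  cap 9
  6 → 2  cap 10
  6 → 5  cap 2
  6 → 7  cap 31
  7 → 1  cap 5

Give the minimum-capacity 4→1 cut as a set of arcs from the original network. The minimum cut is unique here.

augment #1: 4→3→1 push 4
augment #2: 4→5→1 push 42
augment #3: 4→6→1 push 9
augment #4: 4→7→1 push 5
max flow = 60; residual-reachable set from 4 gives S-side
cut edges (S→T): {(4,3), (5,1), (6,1), (7,1)} total cap 60

Min-cut arcs: {(4,3), (5,1), (6,1), (7,1)} (total capacity 60)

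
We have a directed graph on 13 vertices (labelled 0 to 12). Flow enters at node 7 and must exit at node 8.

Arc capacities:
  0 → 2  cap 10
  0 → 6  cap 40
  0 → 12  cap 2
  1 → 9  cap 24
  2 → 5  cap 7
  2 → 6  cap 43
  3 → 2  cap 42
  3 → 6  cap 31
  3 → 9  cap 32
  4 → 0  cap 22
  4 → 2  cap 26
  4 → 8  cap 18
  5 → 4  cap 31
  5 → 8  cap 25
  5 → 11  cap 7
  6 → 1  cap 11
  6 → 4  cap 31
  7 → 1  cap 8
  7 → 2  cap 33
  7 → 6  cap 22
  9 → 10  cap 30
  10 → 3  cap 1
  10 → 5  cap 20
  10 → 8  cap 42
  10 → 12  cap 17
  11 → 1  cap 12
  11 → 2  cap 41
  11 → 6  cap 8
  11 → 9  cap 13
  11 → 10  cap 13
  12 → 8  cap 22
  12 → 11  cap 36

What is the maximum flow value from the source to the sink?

Maximum flow value: 46

augment #1: 7→2→5→8 bottleneck 7, total now 7
augment #2: 7→6→4→8 bottleneck 18, total now 25
augment #3: 7→1→9→10→8 bottleneck 8, total now 33
augment #4: 7→6→1→9→10→8 bottleneck 4, total now 37
augment #5: 7→2→6→1→9→10→8 bottleneck 7, total now 44
augment #6: 7→2→6→4→0→12→8 bottleneck 2, total now 46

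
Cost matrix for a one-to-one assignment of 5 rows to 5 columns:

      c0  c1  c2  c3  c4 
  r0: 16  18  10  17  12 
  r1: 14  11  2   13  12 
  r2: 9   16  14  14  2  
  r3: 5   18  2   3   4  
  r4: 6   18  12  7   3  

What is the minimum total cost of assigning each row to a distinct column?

Minimum assignment cost: 31

optimal assignment: row0→col1 (cost 18), row1→col2 (cost 2), row2→col4 (cost 2), row3→col3 (cost 3), row4→col0 (cost 6)
total = 18 + 2 + 2 + 3 + 6 = 31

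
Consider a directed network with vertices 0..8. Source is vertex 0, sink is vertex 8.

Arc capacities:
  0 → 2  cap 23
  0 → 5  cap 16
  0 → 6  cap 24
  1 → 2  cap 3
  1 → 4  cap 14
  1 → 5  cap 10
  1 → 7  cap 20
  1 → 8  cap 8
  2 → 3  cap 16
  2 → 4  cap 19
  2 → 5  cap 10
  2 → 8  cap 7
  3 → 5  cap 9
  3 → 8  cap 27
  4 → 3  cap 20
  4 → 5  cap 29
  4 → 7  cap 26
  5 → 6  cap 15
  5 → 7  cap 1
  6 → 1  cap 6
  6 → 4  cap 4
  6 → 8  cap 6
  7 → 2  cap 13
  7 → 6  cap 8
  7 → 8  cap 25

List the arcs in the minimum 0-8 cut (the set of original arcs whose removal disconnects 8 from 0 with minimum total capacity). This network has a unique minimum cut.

Min-cut arcs: {(0,2), (5,7), (6,1), (6,4), (6,8)} (total capacity 40)

augment #1: 0→2→8 push 7
augment #2: 0→6→8 push 6
augment #3: 0→2→3→8 push 16
augment #4: 0→5→7→8 push 1
augment #5: 0→6→1→8 push 6
augment #6: 0→6→4→3→8 push 4
max flow = 40; residual-reachable set from 0 gives S-side
cut edges (S→T): {(0,2), (5,7), (6,1), (6,4), (6,8)} total cap 40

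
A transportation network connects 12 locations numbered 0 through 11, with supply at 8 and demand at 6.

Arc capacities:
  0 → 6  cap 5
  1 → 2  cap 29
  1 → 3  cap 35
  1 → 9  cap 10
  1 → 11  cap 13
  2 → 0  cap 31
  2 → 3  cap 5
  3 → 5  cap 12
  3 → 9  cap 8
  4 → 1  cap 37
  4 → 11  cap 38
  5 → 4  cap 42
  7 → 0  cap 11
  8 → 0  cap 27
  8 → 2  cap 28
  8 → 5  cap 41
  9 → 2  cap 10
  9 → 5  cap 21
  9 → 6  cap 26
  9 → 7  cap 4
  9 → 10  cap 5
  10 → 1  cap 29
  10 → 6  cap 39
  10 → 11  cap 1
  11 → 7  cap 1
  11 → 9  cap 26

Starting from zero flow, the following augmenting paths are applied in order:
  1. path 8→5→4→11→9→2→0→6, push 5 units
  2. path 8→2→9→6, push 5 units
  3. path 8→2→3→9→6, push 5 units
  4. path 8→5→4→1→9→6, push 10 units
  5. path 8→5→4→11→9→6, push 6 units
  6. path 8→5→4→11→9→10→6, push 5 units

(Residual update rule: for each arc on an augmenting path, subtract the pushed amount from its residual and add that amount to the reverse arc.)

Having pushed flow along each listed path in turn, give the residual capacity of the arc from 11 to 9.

Residual capacity of (11,9): 10

after path 1 (8→5→4→11→9→2→0→6, push 5): res(11,9)=21
after path 2 (8→2→9→6, push 5): res(11,9)=21
after path 3 (8→2→3→9→6, push 5): res(11,9)=21
after path 4 (8→5→4→1→9→6, push 10): res(11,9)=21
after path 5 (8→5→4→11→9→6, push 6): res(11,9)=15
after path 6 (8→5→4→11→9→10→6, push 5): res(11,9)=10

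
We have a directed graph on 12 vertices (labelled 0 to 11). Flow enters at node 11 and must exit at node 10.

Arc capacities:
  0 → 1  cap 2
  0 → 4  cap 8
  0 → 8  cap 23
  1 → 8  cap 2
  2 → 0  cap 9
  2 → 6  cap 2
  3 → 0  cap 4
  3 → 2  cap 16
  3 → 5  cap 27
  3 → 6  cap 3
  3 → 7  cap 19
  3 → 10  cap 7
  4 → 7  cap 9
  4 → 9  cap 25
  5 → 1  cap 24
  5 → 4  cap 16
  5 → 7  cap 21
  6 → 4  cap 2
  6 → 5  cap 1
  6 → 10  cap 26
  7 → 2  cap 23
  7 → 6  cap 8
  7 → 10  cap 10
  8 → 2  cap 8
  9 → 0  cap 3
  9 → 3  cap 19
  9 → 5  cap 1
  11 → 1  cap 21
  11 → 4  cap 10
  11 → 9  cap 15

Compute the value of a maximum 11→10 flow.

augment #1: 11→4→7→10 bottleneck 9, total now 9
augment #2: 11→9→3→10 bottleneck 7, total now 16
augment #3: 11→9→3→6→10 bottleneck 3, total now 19
augment #4: 11→9→3→7→10 bottleneck 1, total now 20
augment #5: 11→1→8→2→6→10 bottleneck 2, total now 22
augment #6: 11→9→3→7→6→10 bottleneck 4, total now 26
augment #7: 11→4→9→3→7→6→10 bottleneck 1, total now 27

Maximum flow value: 27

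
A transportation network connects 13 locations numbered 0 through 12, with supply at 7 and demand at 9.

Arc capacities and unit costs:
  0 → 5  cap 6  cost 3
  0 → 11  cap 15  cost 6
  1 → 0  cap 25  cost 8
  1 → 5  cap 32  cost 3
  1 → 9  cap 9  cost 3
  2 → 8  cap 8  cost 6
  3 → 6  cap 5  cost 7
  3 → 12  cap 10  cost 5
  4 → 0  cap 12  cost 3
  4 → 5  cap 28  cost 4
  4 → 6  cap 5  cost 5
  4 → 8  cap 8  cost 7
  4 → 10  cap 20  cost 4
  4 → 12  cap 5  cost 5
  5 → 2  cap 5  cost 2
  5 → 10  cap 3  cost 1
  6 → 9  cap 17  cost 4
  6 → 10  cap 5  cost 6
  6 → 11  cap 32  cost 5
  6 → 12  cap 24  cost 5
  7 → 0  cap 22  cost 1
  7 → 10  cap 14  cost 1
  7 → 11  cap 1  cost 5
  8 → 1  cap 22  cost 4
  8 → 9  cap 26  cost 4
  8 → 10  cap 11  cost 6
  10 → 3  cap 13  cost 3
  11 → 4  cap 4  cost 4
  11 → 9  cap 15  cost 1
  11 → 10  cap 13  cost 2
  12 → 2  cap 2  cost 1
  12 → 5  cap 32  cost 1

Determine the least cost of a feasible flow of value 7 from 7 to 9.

Minimum cost for 7 units: 54

shortest-cost path #1: 7→11→9 push 1 @ unit cost 6 (adds 6)
shortest-cost path #2: 7→0→11→9 push 6 @ unit cost 8 (adds 48)
total cost = 54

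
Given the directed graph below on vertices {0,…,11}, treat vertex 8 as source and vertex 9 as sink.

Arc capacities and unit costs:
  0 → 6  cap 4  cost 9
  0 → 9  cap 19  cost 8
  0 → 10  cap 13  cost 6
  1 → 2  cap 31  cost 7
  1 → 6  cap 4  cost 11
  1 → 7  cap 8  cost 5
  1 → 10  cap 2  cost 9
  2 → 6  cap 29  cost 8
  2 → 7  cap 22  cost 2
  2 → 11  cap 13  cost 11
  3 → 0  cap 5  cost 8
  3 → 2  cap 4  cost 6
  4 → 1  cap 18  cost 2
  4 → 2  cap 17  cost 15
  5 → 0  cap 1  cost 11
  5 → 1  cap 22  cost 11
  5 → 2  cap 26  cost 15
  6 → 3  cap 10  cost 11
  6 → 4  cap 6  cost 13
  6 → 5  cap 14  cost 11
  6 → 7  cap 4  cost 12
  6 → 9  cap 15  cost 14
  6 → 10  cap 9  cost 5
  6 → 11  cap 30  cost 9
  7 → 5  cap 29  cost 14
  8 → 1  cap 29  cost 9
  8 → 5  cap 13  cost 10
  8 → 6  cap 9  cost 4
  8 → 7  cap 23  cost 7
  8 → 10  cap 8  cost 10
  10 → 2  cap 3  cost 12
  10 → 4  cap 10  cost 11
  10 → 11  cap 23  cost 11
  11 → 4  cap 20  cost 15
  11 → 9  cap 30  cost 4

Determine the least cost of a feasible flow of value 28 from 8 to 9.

Minimum cost for 28 units: 692

shortest-cost path #1: 8→6→11→9 push 9 @ unit cost 17 (adds 153)
shortest-cost path #2: 8→10→11→9 push 8 @ unit cost 25 (adds 200)
shortest-cost path #3: 8→5→0→9 push 1 @ unit cost 29 (adds 29)
shortest-cost path #4: 8→1→2→11→9 push 10 @ unit cost 31 (adds 310)
total cost = 692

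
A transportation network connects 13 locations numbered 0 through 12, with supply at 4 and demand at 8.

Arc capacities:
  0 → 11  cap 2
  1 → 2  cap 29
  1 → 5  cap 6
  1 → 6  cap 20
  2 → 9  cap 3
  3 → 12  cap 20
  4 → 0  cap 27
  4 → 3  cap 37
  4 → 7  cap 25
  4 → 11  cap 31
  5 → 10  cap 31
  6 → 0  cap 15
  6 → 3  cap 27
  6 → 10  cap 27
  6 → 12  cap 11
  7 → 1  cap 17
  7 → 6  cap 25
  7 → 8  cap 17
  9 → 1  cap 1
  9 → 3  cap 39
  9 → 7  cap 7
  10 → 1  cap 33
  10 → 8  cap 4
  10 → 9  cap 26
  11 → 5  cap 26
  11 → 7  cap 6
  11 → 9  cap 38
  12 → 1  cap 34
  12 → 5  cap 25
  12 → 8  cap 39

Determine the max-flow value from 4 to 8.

augment #1: 4→7→8 bottleneck 17, total now 17
augment #2: 4→3→12→8 bottleneck 20, total now 37
augment #3: 4→7→6→10→8 bottleneck 4, total now 41
augment #4: 4→7→6→12→8 bottleneck 4, total now 45
augment #5: 4→11→7→6→12→8 bottleneck 6, total now 51
augment #6: 4→11→5→10→6→12→8 bottleneck 1, total now 52

Maximum flow value: 52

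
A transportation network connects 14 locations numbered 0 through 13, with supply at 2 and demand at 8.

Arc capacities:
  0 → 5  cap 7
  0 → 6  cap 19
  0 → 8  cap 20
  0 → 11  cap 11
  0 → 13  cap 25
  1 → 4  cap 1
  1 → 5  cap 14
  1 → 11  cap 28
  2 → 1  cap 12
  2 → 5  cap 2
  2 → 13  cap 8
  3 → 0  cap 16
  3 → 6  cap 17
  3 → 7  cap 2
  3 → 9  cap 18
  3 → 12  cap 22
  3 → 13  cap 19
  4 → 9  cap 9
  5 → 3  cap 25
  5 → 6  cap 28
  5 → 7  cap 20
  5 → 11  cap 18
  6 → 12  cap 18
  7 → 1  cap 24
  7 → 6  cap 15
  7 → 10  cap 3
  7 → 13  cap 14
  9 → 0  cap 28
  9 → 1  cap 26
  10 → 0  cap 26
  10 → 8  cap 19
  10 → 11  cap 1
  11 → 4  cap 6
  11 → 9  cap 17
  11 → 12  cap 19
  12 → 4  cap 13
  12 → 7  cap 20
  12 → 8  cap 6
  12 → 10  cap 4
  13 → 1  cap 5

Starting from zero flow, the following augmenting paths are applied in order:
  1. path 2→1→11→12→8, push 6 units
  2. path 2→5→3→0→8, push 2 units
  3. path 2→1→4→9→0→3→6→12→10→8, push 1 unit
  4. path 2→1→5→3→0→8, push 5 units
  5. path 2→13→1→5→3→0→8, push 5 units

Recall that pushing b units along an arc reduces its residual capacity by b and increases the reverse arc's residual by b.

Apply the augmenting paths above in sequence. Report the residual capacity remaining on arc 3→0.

Residual capacity of (3,0): 5

after path 1 (2→1→11→12→8, push 6): res(3,0)=16
after path 2 (2→5→3→0→8, push 2): res(3,0)=14
after path 3 (2→1→4→9→0→3→6→12→10→8, push 1): res(3,0)=15
after path 4 (2→1→5→3→0→8, push 5): res(3,0)=10
after path 5 (2→13→1→5→3→0→8, push 5): res(3,0)=5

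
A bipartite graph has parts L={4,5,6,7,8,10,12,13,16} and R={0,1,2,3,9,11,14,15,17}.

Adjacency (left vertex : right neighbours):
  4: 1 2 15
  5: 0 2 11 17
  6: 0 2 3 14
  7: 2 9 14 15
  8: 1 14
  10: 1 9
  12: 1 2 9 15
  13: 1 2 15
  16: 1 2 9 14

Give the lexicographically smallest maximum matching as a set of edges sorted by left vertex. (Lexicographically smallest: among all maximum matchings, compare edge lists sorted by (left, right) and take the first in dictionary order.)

|M| = 7 (so the lex-smallest maximum matching has 7 edges)
process left vertices in ascending order; for each, take the smallest-labelled available neighbour that still permits 7 edges overall, or leave it unmatched if none does
lex-smallest matching: {4-1, 5-0, 6-3, 7-2, 8-14, 10-9, 12-15}

Lex-smallest maximum matching: {(4,1), (5,0), (6,3), (7,2), (8,14), (10,9), (12,15)}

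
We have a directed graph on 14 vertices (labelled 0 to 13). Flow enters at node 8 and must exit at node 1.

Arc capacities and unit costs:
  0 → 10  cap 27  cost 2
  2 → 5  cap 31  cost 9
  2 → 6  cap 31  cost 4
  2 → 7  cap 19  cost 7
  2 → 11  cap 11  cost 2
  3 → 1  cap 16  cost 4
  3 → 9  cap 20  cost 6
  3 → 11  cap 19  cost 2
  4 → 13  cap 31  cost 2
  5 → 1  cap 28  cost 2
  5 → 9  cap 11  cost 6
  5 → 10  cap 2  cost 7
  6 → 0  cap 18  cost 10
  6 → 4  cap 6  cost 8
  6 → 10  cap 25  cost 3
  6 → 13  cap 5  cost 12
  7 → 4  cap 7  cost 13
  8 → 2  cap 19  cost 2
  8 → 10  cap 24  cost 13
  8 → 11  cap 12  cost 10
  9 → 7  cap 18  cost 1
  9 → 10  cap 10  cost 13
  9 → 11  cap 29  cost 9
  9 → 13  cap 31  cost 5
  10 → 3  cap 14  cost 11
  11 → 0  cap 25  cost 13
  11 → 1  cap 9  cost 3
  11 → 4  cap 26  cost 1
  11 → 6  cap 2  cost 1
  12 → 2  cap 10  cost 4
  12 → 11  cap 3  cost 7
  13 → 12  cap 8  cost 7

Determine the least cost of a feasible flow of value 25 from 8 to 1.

Minimum cost for 25 units: 307

shortest-cost path #1: 8→2→11→1 push 9 @ unit cost 7 (adds 63)
shortest-cost path #2: 8→2→5→1 push 10 @ unit cost 13 (adds 130)
shortest-cost path #3: 8→11→2→5→1 push 6 @ unit cost 19 (adds 114)
total cost = 307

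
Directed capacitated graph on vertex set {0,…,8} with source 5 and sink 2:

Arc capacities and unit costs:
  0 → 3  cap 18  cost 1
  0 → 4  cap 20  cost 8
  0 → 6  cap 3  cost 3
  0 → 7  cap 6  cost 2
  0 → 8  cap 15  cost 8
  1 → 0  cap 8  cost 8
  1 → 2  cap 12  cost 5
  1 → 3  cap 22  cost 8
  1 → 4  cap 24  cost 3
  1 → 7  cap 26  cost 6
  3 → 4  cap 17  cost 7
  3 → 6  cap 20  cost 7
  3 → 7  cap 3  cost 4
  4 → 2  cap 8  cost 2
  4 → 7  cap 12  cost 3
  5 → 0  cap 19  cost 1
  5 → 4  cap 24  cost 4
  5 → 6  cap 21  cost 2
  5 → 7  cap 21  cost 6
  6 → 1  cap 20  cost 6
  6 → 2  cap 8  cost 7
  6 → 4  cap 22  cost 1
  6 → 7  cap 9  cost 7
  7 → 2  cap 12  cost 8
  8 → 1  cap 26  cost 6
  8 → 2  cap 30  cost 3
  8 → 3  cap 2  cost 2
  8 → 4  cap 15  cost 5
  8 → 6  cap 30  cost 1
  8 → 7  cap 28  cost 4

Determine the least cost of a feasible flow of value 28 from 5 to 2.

shortest-cost path #1: 5→6→4→2 push 8 @ unit cost 5 (adds 40)
shortest-cost path #2: 5→6→2 push 8 @ unit cost 9 (adds 72)
shortest-cost path #3: 5→0→7→2 push 6 @ unit cost 11 (adds 66)
shortest-cost path #4: 5→0→8→2 push 6 @ unit cost 12 (adds 72)
total cost = 250

Minimum cost for 28 units: 250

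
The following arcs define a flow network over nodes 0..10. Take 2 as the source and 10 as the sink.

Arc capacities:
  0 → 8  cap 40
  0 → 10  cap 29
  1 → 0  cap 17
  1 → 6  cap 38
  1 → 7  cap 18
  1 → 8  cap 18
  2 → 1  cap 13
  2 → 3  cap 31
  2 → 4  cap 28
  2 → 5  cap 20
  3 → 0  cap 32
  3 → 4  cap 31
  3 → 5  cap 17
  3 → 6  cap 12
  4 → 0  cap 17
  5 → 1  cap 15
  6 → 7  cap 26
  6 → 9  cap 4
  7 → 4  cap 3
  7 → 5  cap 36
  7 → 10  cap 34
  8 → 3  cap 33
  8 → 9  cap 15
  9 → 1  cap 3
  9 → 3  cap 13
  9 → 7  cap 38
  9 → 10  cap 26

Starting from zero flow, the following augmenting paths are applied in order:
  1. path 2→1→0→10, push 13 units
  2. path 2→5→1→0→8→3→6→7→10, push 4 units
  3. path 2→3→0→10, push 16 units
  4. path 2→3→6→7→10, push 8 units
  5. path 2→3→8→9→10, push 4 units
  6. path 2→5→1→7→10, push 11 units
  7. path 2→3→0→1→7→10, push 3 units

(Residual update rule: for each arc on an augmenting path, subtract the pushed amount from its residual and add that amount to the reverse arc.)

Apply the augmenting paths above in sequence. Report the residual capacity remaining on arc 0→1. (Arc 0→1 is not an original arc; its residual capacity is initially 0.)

after path 1 (2→1→0→10, push 13): res(0,1)=13
after path 2 (2→5→1→0→8→3→6→7→10, push 4): res(0,1)=17
after path 3 (2→3→0→10, push 16): res(0,1)=17
after path 4 (2→3→6→7→10, push 8): res(0,1)=17
after path 5 (2→3→8→9→10, push 4): res(0,1)=17
after path 6 (2→5→1→7→10, push 11): res(0,1)=17
after path 7 (2→3→0→1→7→10, push 3): res(0,1)=14

Residual capacity of (0,1): 14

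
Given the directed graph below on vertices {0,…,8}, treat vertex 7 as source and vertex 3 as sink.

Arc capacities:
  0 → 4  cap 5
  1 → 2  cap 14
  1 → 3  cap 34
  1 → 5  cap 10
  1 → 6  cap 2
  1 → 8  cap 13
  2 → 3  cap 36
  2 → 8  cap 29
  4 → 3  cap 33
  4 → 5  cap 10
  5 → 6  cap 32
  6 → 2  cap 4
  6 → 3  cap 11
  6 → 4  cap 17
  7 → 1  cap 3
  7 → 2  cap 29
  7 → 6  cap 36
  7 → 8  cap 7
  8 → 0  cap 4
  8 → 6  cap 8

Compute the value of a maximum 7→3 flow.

augment #1: 7→1→3 bottleneck 3, total now 3
augment #2: 7→2→3 bottleneck 29, total now 32
augment #3: 7→6→3 bottleneck 11, total now 43
augment #4: 7→6→2→3 bottleneck 4, total now 47
augment #5: 7→6→4→3 bottleneck 17, total now 64
augment #6: 7→8→0→4→3 bottleneck 4, total now 68

Maximum flow value: 68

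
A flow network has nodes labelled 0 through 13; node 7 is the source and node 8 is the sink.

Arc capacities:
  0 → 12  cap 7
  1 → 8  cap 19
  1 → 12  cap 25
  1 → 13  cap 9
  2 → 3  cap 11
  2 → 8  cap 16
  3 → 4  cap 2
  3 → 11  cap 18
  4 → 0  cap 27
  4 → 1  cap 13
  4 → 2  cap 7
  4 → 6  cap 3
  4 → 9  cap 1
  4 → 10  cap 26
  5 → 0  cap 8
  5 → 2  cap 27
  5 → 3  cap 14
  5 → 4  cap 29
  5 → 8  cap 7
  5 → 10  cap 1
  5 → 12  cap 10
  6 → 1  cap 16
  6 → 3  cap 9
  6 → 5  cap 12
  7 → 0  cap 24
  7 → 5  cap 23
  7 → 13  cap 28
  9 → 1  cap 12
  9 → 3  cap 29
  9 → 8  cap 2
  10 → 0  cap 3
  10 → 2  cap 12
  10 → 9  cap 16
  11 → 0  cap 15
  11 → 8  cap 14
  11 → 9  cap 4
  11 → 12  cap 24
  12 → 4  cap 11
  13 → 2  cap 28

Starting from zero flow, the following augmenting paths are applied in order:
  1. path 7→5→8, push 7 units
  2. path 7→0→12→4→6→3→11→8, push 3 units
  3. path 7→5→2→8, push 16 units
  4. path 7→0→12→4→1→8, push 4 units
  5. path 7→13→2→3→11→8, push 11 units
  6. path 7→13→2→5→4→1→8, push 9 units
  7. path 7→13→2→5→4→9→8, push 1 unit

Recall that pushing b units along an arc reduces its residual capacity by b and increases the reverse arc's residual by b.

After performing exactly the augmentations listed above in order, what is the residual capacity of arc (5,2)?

after path 1 (7→5→8, push 7): res(5,2)=27
after path 2 (7→0→12→4→6→3→11→8, push 3): res(5,2)=27
after path 3 (7→5→2→8, push 16): res(5,2)=11
after path 4 (7→0→12→4→1→8, push 4): res(5,2)=11
after path 5 (7→13→2→3→11→8, push 11): res(5,2)=11
after path 6 (7→13→2→5→4→1→8, push 9): res(5,2)=20
after path 7 (7→13→2→5→4→9→8, push 1): res(5,2)=21

Residual capacity of (5,2): 21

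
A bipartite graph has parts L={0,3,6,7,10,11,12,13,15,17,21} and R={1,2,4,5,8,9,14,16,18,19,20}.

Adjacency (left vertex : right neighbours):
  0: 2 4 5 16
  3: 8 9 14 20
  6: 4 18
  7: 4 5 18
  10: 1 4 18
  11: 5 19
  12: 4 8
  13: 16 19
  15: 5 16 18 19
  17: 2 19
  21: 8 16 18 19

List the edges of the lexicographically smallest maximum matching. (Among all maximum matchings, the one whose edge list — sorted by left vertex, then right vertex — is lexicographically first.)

|M| = 9 (so the lex-smallest maximum matching has 9 edges)
process left vertices in ascending order; for each, take the smallest-labelled available neighbour that still permits 9 edges overall, or leave it unmatched if none does
lex-smallest matching: {0-2, 3-9, 6-4, 7-5, 10-1, 11-19, 12-8, 13-16, 15-18}

Lex-smallest maximum matching: {(0,2), (3,9), (6,4), (7,5), (10,1), (11,19), (12,8), (13,16), (15,18)}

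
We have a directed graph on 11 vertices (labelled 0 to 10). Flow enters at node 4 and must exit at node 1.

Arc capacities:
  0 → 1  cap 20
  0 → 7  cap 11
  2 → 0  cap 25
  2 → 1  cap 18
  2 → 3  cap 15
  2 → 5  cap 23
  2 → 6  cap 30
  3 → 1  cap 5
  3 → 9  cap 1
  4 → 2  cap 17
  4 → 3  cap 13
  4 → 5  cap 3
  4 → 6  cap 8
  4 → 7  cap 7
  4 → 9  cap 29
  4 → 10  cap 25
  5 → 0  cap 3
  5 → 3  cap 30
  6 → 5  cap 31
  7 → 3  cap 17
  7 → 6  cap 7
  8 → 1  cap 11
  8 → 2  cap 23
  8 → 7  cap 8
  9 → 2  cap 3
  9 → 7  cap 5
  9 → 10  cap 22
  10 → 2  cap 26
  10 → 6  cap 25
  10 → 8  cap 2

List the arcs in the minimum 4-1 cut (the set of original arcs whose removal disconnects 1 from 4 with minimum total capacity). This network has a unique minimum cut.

augment #1: 4→2→1 push 17
augment #2: 4→3→1 push 5
augment #3: 4→5→0→1 push 3
augment #4: 4→9→2→1 push 1
augment #5: 4→10→8→1 push 2
augment #6: 4→9→2→0→1 push 2
augment #7: 4→10→2→0→1 push 15
max flow = 45; residual-reachable set from 4 gives S-side
cut edges (S→T): {(0,1), (2,1), (3,1), (10,8)} total cap 45

Min-cut arcs: {(0,1), (2,1), (3,1), (10,8)} (total capacity 45)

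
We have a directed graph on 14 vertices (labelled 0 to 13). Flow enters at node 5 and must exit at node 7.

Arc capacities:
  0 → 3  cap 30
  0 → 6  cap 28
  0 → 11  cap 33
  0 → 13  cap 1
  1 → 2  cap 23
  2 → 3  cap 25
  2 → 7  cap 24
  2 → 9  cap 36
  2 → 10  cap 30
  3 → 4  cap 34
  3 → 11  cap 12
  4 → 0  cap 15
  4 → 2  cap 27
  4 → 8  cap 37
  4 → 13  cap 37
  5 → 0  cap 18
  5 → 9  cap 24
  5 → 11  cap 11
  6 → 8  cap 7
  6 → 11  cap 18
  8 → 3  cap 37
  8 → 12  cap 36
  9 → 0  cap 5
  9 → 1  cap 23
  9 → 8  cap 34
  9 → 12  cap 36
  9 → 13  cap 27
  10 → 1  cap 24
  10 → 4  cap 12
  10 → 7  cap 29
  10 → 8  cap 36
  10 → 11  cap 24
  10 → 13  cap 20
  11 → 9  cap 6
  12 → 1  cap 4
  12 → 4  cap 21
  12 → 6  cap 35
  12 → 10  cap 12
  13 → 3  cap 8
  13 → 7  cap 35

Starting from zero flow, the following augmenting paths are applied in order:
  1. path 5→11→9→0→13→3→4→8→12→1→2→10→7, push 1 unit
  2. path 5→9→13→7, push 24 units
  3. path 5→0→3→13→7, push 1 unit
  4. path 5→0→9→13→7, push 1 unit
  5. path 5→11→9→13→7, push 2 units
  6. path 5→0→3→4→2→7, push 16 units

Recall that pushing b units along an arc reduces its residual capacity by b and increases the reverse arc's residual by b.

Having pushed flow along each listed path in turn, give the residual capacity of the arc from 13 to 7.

Residual capacity of (13,7): 7

after path 1 (5→11→9→0→13→3→4→8→12→1→2→10→7, push 1): res(13,7)=35
after path 2 (5→9→13→7, push 24): res(13,7)=11
after path 3 (5→0→3→13→7, push 1): res(13,7)=10
after path 4 (5→0→9→13→7, push 1): res(13,7)=9
after path 5 (5→11→9→13→7, push 2): res(13,7)=7
after path 6 (5→0→3→4→2→7, push 16): res(13,7)=7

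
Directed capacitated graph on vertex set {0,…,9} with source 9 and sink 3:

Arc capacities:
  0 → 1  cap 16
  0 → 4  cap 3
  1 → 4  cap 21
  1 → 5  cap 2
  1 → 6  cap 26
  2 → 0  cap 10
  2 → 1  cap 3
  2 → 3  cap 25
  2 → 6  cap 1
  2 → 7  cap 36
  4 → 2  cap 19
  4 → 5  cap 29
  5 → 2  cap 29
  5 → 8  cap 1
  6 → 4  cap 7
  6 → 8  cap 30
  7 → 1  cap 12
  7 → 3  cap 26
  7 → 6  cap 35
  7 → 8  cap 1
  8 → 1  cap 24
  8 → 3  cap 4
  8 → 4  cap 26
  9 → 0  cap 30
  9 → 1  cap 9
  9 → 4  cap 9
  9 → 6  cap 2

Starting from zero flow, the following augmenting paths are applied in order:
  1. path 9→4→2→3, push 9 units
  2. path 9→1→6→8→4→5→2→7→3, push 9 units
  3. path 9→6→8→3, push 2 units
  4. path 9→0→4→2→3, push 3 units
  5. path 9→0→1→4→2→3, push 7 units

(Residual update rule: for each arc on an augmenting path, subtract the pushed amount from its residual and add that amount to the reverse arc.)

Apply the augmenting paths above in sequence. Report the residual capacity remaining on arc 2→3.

Residual capacity of (2,3): 6

after path 1 (9→4→2→3, push 9): res(2,3)=16
after path 2 (9→1→6→8→4→5→2→7→3, push 9): res(2,3)=16
after path 3 (9→6→8→3, push 2): res(2,3)=16
after path 4 (9→0→4→2→3, push 3): res(2,3)=13
after path 5 (9→0→1→4→2→3, push 7): res(2,3)=6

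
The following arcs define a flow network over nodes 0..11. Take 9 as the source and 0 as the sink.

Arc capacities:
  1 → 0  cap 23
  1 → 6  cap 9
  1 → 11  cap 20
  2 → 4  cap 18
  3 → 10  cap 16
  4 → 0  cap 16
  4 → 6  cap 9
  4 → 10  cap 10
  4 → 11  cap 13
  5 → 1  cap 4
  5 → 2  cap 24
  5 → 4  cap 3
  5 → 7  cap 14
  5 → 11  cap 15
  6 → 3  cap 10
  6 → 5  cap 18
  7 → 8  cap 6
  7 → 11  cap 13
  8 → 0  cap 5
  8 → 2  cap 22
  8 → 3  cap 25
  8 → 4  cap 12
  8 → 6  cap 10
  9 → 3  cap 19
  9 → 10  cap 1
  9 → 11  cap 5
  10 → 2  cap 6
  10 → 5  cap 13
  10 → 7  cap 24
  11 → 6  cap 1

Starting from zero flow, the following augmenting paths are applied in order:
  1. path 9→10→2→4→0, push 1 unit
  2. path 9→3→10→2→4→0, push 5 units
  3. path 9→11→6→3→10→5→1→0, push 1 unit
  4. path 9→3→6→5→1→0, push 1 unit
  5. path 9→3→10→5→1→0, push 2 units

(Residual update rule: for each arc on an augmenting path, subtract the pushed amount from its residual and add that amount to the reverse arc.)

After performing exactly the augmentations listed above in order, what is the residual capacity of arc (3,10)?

after path 1 (9→10→2→4→0, push 1): res(3,10)=16
after path 2 (9→3→10→2→4→0, push 5): res(3,10)=11
after path 3 (9→11→6→3→10→5→1→0, push 1): res(3,10)=10
after path 4 (9→3→6→5→1→0, push 1): res(3,10)=10
after path 5 (9→3→10→5→1→0, push 2): res(3,10)=8

Residual capacity of (3,10): 8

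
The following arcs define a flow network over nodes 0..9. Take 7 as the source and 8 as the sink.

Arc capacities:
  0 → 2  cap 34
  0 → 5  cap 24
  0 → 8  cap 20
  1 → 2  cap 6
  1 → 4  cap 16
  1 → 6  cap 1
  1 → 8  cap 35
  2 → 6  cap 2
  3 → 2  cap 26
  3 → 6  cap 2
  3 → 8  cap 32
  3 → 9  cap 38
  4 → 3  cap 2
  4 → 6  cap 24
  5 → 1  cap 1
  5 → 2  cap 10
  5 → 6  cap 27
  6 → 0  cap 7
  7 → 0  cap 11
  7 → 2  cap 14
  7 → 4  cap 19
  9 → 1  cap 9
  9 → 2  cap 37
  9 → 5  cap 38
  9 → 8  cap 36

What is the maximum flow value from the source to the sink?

Maximum flow value: 20

augment #1: 7→0→8 bottleneck 11, total now 11
augment #2: 7→4→3→8 bottleneck 2, total now 13
augment #3: 7→2→6→0→8 bottleneck 2, total now 15
augment #4: 7→4→6→0→8 bottleneck 5, total now 20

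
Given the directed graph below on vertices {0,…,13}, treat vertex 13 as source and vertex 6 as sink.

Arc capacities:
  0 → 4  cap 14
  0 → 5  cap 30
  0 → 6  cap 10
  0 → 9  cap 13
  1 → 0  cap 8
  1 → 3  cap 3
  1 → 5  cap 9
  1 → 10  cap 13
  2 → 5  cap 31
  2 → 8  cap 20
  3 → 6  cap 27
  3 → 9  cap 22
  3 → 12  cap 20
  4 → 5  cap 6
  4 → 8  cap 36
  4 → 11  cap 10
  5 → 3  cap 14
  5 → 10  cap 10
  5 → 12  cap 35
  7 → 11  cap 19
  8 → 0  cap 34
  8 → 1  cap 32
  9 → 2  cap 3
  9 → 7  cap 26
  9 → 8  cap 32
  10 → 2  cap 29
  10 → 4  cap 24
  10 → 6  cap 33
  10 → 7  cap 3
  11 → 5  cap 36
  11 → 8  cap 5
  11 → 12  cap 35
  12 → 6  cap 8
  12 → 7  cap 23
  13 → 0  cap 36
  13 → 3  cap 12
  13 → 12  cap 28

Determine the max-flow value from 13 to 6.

Maximum flow value: 68

augment #1: 13→0→6 bottleneck 10, total now 10
augment #2: 13→3→6 bottleneck 12, total now 22
augment #3: 13→12→6 bottleneck 8, total now 30
augment #4: 13→0→5→3→6 bottleneck 14, total now 44
augment #5: 13→0→5→10→6 bottleneck 10, total now 54
augment #6: 13→0→4→8→1→3→6 bottleneck 1, total now 55
augment #7: 13→0→4→8→1→10→6 bottleneck 1, total now 56
augment #8: 13→12→7→11→8→1→10→6 bottleneck 5, total now 61
augment #9: 13→12→7→11→5→0→4→8→1→10→6 bottleneck 7, total now 68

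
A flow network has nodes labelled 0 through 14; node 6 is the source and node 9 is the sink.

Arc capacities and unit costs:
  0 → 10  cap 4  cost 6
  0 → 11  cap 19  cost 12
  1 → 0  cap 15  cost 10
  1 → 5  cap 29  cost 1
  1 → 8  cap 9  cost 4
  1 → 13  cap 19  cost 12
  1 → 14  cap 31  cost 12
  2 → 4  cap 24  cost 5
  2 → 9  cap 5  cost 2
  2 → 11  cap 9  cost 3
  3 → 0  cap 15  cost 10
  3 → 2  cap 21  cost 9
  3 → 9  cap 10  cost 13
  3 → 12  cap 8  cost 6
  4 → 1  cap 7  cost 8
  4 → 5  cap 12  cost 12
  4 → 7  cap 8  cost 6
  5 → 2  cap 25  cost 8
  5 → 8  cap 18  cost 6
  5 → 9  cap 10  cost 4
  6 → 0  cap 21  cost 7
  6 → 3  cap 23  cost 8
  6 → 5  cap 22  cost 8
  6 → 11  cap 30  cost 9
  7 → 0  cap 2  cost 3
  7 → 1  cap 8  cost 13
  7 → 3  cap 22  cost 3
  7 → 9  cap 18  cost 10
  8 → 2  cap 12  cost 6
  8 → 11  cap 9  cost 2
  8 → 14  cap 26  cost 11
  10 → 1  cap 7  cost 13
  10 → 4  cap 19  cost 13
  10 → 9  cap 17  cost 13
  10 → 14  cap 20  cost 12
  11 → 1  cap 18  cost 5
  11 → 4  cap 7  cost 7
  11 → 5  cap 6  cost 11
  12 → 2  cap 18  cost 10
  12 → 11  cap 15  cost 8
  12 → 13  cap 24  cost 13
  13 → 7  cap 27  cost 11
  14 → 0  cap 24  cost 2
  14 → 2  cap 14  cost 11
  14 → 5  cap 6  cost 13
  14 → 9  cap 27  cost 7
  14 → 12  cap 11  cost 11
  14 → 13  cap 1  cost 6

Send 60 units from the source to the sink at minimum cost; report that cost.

Minimum cost for 60 units: 1533

shortest-cost path #1: 6→5→9 push 10 @ unit cost 12 (adds 120)
shortest-cost path #2: 6→5→2→9 push 5 @ unit cost 18 (adds 90)
shortest-cost path #3: 6→3→9 push 10 @ unit cost 21 (adds 210)
shortest-cost path #4: 6→0→10→9 push 4 @ unit cost 26 (adds 104)
shortest-cost path #5: 6→11→4→7→9 push 7 @ unit cost 32 (adds 224)
shortest-cost path #6: 6→5→8→14→9 push 7 @ unit cost 32 (adds 224)
shortest-cost path #7: 6→11→1→14→9 push 17 @ unit cost 33 (adds 561)
total cost = 1533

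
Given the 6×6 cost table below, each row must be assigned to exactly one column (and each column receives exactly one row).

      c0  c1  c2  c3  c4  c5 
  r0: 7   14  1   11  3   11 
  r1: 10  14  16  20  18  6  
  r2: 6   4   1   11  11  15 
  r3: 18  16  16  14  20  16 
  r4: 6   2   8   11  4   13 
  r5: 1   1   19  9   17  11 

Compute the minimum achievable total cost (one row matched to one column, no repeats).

Minimum assignment cost: 27

optimal assignment: row0→col4 (cost 3), row1→col5 (cost 6), row2→col2 (cost 1), row3→col3 (cost 14), row4→col1 (cost 2), row5→col0 (cost 1)
total = 3 + 6 + 1 + 14 + 2 + 1 = 27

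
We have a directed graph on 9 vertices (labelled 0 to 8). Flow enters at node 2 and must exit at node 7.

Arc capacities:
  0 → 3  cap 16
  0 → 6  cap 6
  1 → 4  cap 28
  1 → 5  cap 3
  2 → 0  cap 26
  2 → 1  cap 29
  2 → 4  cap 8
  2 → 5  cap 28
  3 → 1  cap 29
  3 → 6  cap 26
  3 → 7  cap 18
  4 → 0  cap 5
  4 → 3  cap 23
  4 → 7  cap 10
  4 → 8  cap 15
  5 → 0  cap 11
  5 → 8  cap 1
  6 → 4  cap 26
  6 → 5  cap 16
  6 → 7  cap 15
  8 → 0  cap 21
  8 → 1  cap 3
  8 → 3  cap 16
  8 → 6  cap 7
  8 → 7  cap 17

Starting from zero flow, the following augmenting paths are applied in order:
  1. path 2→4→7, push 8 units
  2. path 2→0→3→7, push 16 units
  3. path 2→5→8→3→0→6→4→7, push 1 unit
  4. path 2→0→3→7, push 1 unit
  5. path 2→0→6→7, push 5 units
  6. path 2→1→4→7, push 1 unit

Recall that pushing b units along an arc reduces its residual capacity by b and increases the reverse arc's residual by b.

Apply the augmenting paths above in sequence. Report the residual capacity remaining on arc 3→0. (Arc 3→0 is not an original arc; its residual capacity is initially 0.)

after path 1 (2→4→7, push 8): res(3,0)=0
after path 2 (2→0→3→7, push 16): res(3,0)=16
after path 3 (2→5→8→3→0→6→4→7, push 1): res(3,0)=15
after path 4 (2→0→3→7, push 1): res(3,0)=16
after path 5 (2→0→6→7, push 5): res(3,0)=16
after path 6 (2→1→4→7, push 1): res(3,0)=16

Residual capacity of (3,0): 16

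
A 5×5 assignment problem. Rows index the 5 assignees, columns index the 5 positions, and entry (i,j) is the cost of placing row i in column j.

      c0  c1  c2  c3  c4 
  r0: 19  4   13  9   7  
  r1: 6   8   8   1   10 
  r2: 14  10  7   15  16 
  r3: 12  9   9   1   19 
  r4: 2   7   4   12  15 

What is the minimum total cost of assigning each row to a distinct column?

optimal assignment: row0→col1 (cost 4), row1→col4 (cost 10), row2→col2 (cost 7), row3→col3 (cost 1), row4→col0 (cost 2)
total = 4 + 10 + 7 + 1 + 2 = 24

Minimum assignment cost: 24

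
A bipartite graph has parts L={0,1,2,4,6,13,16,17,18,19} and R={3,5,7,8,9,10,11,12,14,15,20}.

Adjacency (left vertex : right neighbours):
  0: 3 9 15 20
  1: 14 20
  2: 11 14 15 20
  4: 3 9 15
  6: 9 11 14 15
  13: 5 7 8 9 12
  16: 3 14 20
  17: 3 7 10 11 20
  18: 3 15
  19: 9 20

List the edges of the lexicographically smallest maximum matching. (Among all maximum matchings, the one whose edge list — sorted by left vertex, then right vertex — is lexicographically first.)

|M| = 8 (so the lex-smallest maximum matching has 8 edges)
process left vertices in ascending order; for each, take the smallest-labelled available neighbour that still permits 8 edges overall, or leave it unmatched if none does
lex-smallest matching: {0-3, 1-14, 2-11, 4-9, 6-15, 13-5, 16-20, 17-7}

Lex-smallest maximum matching: {(0,3), (1,14), (2,11), (4,9), (6,15), (13,5), (16,20), (17,7)}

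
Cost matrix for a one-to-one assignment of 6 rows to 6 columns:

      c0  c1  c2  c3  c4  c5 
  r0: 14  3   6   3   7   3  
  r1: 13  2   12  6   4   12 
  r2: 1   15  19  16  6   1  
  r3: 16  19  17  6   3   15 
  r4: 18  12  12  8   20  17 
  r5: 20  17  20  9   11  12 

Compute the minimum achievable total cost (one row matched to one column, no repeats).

Minimum assignment cost: 30

optimal assignment: row0→col5 (cost 3), row1→col1 (cost 2), row2→col0 (cost 1), row3→col4 (cost 3), row4→col2 (cost 12), row5→col3 (cost 9)
total = 3 + 2 + 1 + 3 + 12 + 9 = 30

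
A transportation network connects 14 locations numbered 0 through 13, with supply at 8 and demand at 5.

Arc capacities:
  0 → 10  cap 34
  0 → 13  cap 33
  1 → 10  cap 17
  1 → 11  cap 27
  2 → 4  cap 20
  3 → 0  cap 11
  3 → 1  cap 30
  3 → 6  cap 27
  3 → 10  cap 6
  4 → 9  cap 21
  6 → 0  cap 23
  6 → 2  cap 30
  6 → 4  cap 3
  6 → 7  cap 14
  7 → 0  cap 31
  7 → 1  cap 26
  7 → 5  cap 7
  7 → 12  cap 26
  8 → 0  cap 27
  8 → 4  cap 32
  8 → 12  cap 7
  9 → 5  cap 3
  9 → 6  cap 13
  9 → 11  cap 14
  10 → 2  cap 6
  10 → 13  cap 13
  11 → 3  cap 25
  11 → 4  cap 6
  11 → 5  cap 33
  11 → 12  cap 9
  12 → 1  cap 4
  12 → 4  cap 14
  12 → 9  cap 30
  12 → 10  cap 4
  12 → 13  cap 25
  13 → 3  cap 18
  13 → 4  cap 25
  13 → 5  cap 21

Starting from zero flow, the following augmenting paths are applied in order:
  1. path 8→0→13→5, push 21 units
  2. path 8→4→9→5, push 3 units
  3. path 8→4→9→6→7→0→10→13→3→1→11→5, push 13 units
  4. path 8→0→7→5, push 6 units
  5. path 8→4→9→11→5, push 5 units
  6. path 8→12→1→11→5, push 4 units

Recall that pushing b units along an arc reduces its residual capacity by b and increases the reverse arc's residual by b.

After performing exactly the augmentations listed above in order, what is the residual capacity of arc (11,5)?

after path 1 (8→0→13→5, push 21): res(11,5)=33
after path 2 (8→4→9→5, push 3): res(11,5)=33
after path 3 (8→4→9→6→7→0→10→13→3→1→11→5, push 13): res(11,5)=20
after path 4 (8→0→7→5, push 6): res(11,5)=20
after path 5 (8→4→9→11→5, push 5): res(11,5)=15
after path 6 (8→12→1→11→5, push 4): res(11,5)=11

Residual capacity of (11,5): 11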